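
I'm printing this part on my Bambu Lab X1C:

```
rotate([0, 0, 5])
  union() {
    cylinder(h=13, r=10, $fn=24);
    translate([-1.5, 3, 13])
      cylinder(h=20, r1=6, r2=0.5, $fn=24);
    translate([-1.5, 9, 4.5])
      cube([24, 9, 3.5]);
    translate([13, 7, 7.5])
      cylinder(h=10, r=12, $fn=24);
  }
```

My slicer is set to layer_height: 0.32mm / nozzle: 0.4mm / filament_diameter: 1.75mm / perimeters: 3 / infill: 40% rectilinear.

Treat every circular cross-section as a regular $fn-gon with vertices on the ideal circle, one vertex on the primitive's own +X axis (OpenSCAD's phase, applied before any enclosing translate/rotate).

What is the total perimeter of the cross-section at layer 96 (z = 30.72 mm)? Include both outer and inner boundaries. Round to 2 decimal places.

At z = 30.72 mm: the cylinder is absent (z outside [0, 13]); the cone at (-1.5, 3): at t=0.886 of its height the radius interpolates to r₁+(r₂−r₁)t = 1.127, giving a regular 24-gon of that circumradius (perimeter = 2·24·1.127·sin(180°/24) = 7.06 mm); the cube at (-1.5, 9) is absent (z outside [4.5, 8]); the cylinder at (13, 7) is not intersected at this z (z outside [7.5, 17.5]); Taking the union: only the cone at (-1.5, 3) is present, so the union is just that shape — boundary = 7.06 mm; (rotated 5° about Z; rotation is an isometry so areas/perimeters/island counts are preserved). Overall, the cross-section is a single solid region. Total boundary length (outer) = 7.06 mm.

7.06 mm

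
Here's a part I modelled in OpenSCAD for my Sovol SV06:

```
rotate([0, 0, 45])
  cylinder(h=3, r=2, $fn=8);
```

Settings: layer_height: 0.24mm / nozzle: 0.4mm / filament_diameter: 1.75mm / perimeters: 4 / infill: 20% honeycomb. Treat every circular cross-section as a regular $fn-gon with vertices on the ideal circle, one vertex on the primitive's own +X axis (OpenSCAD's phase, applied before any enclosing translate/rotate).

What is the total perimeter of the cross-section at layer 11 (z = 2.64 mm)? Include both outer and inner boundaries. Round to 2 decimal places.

12.25 mm

At z = 2.64 mm: the cylinder: section is a regular 8-gon, circumradius r=2 (perimeter = 2·8·2.000·sin(180°/8) = 12.25 mm); (rotated 45° about Z; rotation is an isometry so areas/perimeters/island counts are preserved). Overall, the cross-section is a single solid region. Total boundary length (outer) = 12.25 mm.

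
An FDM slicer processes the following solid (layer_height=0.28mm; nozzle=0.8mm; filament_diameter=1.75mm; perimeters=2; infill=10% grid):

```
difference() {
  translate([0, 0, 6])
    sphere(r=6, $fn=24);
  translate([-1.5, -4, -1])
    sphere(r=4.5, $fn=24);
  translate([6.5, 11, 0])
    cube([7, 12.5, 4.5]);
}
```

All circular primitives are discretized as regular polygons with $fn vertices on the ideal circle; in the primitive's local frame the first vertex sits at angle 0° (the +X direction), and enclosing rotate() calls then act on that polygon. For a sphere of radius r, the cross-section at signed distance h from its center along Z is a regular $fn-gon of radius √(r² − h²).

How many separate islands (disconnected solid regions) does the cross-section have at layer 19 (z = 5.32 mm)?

At z = 5.32 mm: the r=6 sphere slices to a regular 24-gon of circumradius 5.961 (√(r²−h²) with h=0.68 from center); the sphere at (-1.5, -4) is absent (|z−center|=6.320 > r=4.5); the cube at (6.5, 11) is absent (z outside [0, 4.5]); Subtracting the remaining from the first: none of the subtracted shapes is present at this height, so the r=6 sphere is unchanged — 1 connected region. Overall, the cross-section is a single solid region. Island count = 1.

1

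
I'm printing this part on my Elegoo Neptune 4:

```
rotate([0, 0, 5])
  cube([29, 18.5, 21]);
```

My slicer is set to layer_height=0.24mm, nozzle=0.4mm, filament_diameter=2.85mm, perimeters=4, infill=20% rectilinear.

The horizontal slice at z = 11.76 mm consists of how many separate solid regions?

At z = 11.76 mm: the 29×18.5 cube contributes its full rectangle; (whole slice rotated 5° about Z — lengths, areas and connectivity unchanged). The result has 1 disconnected region.

1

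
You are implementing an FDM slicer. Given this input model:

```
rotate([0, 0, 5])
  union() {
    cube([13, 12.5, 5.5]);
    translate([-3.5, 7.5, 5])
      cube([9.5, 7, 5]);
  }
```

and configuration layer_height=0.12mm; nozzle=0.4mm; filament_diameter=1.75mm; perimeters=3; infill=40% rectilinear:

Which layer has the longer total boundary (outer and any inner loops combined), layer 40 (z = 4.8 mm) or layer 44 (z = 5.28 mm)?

layer 44 (z = 5.28 mm)

Layer 40 (z = 4.8): the 13×12.5 cube contributes its full rectangle (perimeter 51.00 mm); the cube at (-3.5, 7.5) is absent (z outside [5, 10]); Combining (union): only the 13×12.5 cube is present, so the union is just that shape — boundary = 51.00 mm; (whole slice rotated 5° about Z — lengths, areas and connectivity unchanged). So its perimeter = 51.00 mm. Layer 44 (z = 5.28): the cube (footprint 13×12.5) is included at this height (perimeter 51.00 mm); the cube at (-3.5, 7.5) (footprint 9.5×7) is included at this height (perimeter 33.00 mm); Taking the union: the regions partially overlap (shared area 30.00 mm²), so the edge portions inside another operand are dropped and the merged outline is re-measured after clipping — boundary = 62.00 mm; (whole slice rotated 5° about Z — lengths, areas and connectivity unchanged). So its perimeter = 62.00 mm. Layer 44 is larger (62.00 vs 51.00 mm).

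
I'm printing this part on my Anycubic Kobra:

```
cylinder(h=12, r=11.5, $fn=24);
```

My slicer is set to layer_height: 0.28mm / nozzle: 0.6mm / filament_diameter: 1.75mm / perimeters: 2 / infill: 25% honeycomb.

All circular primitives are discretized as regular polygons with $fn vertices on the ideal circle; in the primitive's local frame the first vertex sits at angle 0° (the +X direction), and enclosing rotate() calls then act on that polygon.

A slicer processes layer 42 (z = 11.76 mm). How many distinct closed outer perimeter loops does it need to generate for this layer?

1

At z = 11.76 mm: the r=11.5 cylinder contributes a regular 24-gon of circumradius 11.5. The result has 1 disconnected region.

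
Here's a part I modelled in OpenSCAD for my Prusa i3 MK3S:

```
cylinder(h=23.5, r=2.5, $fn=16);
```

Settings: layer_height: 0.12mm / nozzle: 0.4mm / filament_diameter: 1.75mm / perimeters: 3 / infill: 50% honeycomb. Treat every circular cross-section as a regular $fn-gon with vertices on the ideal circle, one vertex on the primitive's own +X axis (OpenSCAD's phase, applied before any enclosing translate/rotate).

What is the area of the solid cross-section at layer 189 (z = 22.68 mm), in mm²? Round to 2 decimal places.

At z = 22.68 mm: the r=2.5 cylinder contributes a regular 16-gon of circumradius 2.5 (area = (16/2)·2.500²·sin(360°/16) = 19.13 mm²). Overall, the cross-section is a single solid region. Net area = 19.13 mm².

19.13 mm²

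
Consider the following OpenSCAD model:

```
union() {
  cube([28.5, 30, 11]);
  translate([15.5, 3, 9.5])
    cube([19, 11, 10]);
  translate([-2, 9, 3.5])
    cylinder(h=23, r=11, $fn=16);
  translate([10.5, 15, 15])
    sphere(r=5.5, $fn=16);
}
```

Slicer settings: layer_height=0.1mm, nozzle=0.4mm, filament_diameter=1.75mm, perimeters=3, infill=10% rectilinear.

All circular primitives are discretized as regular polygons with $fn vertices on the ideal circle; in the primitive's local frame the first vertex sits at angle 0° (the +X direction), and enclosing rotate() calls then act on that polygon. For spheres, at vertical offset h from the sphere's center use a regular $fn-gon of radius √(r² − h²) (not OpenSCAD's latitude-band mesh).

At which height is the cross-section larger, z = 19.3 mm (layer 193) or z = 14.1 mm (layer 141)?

layer 141 (z = 14.1 mm)

Layer 193 (z = 19.3): the cube is absent (z outside [0, 11]); the cube at (15.5, 3) is present — its section is the full 19×11 rectangle (area 209.00 mm²); the r=11 cylinder at (-2, 9) contributes a regular 16-gon of circumradius 11 (area = (16/2)·11.000²·sin(360°/16) = 370.44 mm²); the r=5.5 sphere at (10.5, 15) slices to a regular 16-gon of circumradius 3.429 (√(r²−h²) with h=4.3 from center) (area = (16/2)·3.429²·sin(360°/16) = 36.00 mm²); Taking the union: the regions partially overlap — summed areas 615.44 mm² minus the doubly-counted overlap 0.77 mm² gives 614.67 mm² — area = 614.67 mm². So its area = 614.67 mm². Layer 141 (z = 14.1): the cube is not intersected at this z (z outside [0, 11]); the cube at (15.5, 3) (footprint 19×11) is included at this height (area 209.00 mm²); the r=11 cylinder at (-2, 9) contributes a regular 16-gon of circumradius 11 (area = (16/2)·11.000²·sin(360°/16) = 370.44 mm²); the r=5.5 sphere at (10.5, 15) contributes a regular 16-gon of circumradius √(5.5²−0.9²) = 5.426 (area = (16/2)·5.426²·sin(360°/16) = 90.13 mm²); Taking the union: the regions partially overlap — summed areas 669.57 mm² minus the doubly-counted overlap 12.52 mm² gives 657.04 mm² — area = 657.04 mm². So its area = 657.04 mm². Layer 141 is larger (657.04 vs 614.67 mm²).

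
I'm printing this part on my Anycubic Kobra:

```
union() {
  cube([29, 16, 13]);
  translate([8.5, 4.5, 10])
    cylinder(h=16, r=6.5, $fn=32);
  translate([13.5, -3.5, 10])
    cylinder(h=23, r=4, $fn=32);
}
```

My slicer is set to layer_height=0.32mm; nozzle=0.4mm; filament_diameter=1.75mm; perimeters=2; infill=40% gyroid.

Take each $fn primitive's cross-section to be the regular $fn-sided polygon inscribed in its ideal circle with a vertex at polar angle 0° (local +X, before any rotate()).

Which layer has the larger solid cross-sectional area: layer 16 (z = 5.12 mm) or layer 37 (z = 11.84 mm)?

Layer 16 (z = 5.12): the cube is present — its section is the full 29×16 rectangle (area 464.00 mm²); the cylinder at (8.5, 4.5) is absent (z outside [10, 26]); the cylinder at (13.5, -3.5) is not intersected at this z (z outside [10, 33]); Taking the union: only the 29×16 cube is present, so the union is just that shape — area = 464.00 mm². So its area = 464.00 mm². Layer 37 (z = 11.84): the 29×16 cube contributes its full rectangle (area 464.00 mm²); the cylinder at (8.5, 4.5): section is a regular 32-gon, circumradius r=6.5 (area = (32/2)·6.500²·sin(360°/32) = 131.88 mm²); the r=4 cylinder at (13.5, -3.5) gives a regular 32-gon of circumradius 4 (constant along its height) (area = (32/2)·4.000²·sin(360°/32) = 49.94 mm²); Taking the union: the regions partially overlap — summed areas 645.82 mm² minus the doubly-counted overlap 122.88 mm² gives 522.95 mm² — area = 522.95 mm². So its area = 522.95 mm². Layer 37 is larger (522.95 vs 464.00 mm²).

layer 37 (z = 11.84 mm)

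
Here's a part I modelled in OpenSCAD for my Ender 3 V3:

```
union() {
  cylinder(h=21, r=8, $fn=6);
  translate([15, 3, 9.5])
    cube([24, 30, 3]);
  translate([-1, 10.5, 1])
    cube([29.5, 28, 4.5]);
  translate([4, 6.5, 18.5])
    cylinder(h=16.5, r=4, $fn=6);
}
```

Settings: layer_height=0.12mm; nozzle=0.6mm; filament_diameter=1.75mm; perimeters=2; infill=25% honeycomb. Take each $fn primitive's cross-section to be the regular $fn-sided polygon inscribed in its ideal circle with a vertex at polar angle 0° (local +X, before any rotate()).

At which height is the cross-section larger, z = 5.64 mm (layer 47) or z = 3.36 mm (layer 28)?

layer 28 (z = 3.36 mm)

Layer 47 (z = 5.64): the r=8 cylinder contributes a regular 6-gon of circumradius 8 (area = (6/2)·8.000²·sin(360°/6) = 166.28 mm²); the cube at (15, 3) is not intersected at this z (z outside [9.5, 12.5]); the cube at (-1, 10.5) is not intersected at this z (z outside [1, 5.5]); the cylinder at (4, 6.5) is absent (z outside [18.5, 35]); Taking the union: only the r=8 cylinder is present, so the union is just that shape — area = 166.28 mm². So its area = 166.28 mm². Layer 28 (z = 3.36): the r=8 cylinder gives a regular 6-gon of circumradius 8 (constant along its height) (area = (6/2)·8.000²·sin(360°/6) = 166.28 mm²); the cube at (15, 3) does not reach this height (z outside [9.5, 12.5]); the 29.5×28 cube at (-1, 10.5) contributes its full rectangle (area 826.00 mm²); the cylinder at (4, 6.5) is not intersected at this z (z outside [18.5, 35]); Taking the union: the 2 present regions are separate (no shared area or edge), so areas and boundary lengths simply add and each stays a separate island — area = 992.28 mm². So its area = 992.28 mm². Layer 28 is larger (992.28 vs 166.28 mm²).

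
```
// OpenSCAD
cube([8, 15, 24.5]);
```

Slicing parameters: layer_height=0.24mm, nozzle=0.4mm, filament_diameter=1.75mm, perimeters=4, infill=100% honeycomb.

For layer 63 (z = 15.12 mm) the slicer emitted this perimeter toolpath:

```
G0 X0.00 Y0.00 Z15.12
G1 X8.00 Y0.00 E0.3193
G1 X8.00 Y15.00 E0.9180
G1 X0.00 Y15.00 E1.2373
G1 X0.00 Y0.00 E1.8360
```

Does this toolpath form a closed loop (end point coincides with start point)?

Start point (G0): (0.00, 0.00). End point (last G1): the path returns to the start — closed.

yes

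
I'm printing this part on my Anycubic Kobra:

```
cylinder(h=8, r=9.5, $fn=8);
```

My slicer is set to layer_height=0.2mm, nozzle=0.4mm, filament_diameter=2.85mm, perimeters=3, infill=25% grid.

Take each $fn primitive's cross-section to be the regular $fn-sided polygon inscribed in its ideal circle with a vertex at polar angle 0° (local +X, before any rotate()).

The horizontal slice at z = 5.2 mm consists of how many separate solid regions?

At z = 5.2 mm: the cylinder: section is a regular 8-gon, circumradius r=9.5. The result has 1 disconnected region.

1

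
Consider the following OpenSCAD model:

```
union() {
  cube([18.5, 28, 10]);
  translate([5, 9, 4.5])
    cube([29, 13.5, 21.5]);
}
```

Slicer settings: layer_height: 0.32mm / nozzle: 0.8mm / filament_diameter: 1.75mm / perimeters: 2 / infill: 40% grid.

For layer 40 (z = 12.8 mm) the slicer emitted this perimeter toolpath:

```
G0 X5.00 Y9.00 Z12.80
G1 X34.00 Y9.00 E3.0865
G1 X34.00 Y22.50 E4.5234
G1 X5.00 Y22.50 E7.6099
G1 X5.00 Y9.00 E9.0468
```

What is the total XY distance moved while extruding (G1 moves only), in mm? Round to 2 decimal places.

85.00 mm

Sum the Euclidean lengths of each G1 segment: total = 85.00 mm.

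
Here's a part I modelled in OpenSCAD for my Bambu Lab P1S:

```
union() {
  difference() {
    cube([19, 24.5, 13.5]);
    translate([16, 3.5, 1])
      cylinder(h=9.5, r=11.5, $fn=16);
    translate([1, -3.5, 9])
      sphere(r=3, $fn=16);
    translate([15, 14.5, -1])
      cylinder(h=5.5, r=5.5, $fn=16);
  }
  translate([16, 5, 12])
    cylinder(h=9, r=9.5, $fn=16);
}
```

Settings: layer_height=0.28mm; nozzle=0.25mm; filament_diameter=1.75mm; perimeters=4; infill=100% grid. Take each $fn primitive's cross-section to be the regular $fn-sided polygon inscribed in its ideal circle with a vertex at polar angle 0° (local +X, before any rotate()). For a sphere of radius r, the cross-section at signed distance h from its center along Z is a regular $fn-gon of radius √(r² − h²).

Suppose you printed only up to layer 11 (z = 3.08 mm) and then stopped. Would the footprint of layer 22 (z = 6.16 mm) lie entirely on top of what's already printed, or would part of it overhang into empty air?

part overhangs

Compare the two slices. At z = 3.08: the 19×24.5 cube contributes its full rectangle (area 465.50 mm²); the r=11.5 cylinder at (16, 3.5) gives a regular 16-gon of circumradius 11.5 (constant along its height) (area = (16/2)·11.500²·sin(360°/16) = 404.88 mm²); the sphere at (1, -3.5) is not intersected at this z (|z−center|=5.920 > r=3); the r=5.5 cylinder at (15, 14.5) contributes a regular 16-gon of circumradius 5.5 (area = (16/2)·5.500²·sin(360°/16) = 92.61 mm²); After the difference (first − rest): starting from the 19×24.5 cube (465.50 mm²), the r=11.5 cylinder at (16, 3.5) partially overlaps it — only the 184.36 mm² overlap (of its 404.88 mm²) is removed, clipping the outline; the r=5.5 cylinder at (15, 14.5) partially overlaps it — only the 43.82 mm² overlap (of its 92.61 mm²) is removed, clipping the outline — area = 237.33 mm²; the cylinder at (16, 5) is not intersected at this z (z outside [12, 21]); Taking the union: only the result so far is present, so the union is just that shape — area = 237.33 mm². At z = 6.16: the 19×24.5 cube contributes its full rectangle (area 465.50 mm²); the cylinder at (16, 3.5): section is a regular 16-gon, circumradius r=11.5 (area = (16/2)·11.500²·sin(360°/16) = 404.88 mm²); the r=3 sphere at (1, -3.5) contributes a regular 16-gon of circumradius √(3²−2.84²) = 0.967 (area = (16/2)·0.967²·sin(360°/16) = 2.86 mm²); the cylinder at (15, 14.5) is not intersected at this z (z outside [-1, 4.5]); Subtracting the remaining from the first: starting from the 19×24.5 cube (465.50 mm²), the r=11.5 cylinder at (16, 3.5) partially overlaps it — only the 184.36 mm² overlap (of its 404.88 mm²) is removed, clipping the outline; the r=3 sphere at (1, -3.5) misses the remaining region (no effect) — area = 281.14 mm²; the cylinder at (16, 5) does not reach this height (z outside [12, 21]); Combining (union): only that combined region is present, so the union is just that shape — area = 281.14 mm². Checking containment: at z = 6.16 the cross-section extends beyond the z = 3.08 cross-section by about 43.82 mm².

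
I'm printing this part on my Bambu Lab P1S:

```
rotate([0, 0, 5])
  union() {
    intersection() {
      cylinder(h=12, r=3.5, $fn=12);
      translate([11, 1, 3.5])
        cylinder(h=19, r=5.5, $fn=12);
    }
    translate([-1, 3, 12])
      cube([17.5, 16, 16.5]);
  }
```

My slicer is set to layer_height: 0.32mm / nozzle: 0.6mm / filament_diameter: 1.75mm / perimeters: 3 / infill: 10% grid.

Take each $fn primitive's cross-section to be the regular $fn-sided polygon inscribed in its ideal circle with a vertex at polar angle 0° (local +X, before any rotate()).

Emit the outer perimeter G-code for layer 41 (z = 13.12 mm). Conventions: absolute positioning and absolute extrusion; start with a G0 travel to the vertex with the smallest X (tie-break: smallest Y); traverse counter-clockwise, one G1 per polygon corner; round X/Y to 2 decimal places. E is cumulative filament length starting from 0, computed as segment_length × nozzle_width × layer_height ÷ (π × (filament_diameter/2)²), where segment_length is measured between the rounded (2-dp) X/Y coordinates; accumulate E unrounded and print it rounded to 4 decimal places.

G0 X-2.65 Y18.84 Z13.12
G1 X-1.26 Y2.90 E1.2772
G1 X16.18 Y4.43 E2.6747
G1 X14.78 Y20.37 E3.9520
G1 X-2.65 Y18.84 E5.3487

At z = 13.12 mm: the cylinder is not intersected at this z (z outside [0, 12]); the r=5.5 cylinder at (11, 1) gives a regular 12-gon of circumradius 5.5 (constant along its height); Keeping only the common overlap: at least one operand is absent at this height, so nothing remains; the cube at (-1, 3) is present — its section is the full 17.5×16 rectangle; Merging all regions: only the 17.5×16 cube at (-1, 3) is present, so the union is just that shape — 1 connected region; (rotated 5° about Z; rotation is an isometry so areas/perimeters/island counts are preserved). The outline is a single polygon with 4 vertices. Extrusion per mm of travel: 0.6 × 0.32 / (π × 0.875²) = 0.079824. Accumulating E over each segment gives final E = 5.3487.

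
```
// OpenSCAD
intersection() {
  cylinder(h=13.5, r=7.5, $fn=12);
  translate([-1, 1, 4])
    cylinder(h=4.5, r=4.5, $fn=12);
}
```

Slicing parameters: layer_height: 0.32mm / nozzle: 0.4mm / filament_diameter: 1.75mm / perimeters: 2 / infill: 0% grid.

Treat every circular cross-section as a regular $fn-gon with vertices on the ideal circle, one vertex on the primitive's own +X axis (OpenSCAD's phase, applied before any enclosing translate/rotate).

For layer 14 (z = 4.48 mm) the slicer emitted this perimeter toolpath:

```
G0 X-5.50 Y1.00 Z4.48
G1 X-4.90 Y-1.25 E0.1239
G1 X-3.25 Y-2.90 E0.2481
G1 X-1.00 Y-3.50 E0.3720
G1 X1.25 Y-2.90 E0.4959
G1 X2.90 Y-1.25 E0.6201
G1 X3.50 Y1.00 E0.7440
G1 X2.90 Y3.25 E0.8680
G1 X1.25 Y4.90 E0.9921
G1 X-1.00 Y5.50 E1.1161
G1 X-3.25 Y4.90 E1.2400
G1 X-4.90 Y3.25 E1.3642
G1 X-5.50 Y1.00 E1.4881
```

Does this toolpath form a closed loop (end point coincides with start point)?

yes

Start point (G0): (-5.50, 1.00). End point (last G1): the path returns to the start — closed.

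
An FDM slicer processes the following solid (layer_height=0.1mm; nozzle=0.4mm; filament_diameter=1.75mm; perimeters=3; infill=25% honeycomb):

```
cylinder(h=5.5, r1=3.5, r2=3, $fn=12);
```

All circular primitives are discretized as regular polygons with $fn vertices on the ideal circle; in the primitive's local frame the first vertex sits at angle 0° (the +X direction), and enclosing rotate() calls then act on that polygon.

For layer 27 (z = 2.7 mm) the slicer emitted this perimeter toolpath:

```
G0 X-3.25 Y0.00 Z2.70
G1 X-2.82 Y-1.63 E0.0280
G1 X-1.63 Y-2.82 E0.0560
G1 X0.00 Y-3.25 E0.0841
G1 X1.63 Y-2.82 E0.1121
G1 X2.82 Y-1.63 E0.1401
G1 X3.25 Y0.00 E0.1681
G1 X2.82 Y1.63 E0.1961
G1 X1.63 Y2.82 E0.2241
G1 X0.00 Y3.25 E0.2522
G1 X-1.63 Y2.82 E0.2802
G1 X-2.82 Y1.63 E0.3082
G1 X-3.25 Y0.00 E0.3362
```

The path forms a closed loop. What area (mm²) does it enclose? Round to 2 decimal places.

Apply the shoelace formula to the sequence of (X, Y) vertices; enclosed area = 31.78 mm².

31.78 mm²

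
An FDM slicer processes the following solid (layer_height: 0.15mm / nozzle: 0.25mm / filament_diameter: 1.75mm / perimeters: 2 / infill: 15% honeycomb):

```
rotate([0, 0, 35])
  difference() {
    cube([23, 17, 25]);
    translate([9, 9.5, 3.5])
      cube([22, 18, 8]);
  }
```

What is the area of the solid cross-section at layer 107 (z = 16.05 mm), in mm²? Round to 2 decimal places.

At z = 16.05 mm: the 23×17 cube contributes its full rectangle (area 391.00 mm²); the cube at (9, 9.5) is absent (z outside [3.5, 11.5]); After the difference (first − rest): none of the subtracted shapes is present at this height, so the 23×17 cube is unchanged — area = 391.00 mm²; (whole slice rotated 35° about Z — lengths, areas and connectivity unchanged). Overall, the cross-section is a single solid region. Net area = 391.00 mm².

391.00 mm²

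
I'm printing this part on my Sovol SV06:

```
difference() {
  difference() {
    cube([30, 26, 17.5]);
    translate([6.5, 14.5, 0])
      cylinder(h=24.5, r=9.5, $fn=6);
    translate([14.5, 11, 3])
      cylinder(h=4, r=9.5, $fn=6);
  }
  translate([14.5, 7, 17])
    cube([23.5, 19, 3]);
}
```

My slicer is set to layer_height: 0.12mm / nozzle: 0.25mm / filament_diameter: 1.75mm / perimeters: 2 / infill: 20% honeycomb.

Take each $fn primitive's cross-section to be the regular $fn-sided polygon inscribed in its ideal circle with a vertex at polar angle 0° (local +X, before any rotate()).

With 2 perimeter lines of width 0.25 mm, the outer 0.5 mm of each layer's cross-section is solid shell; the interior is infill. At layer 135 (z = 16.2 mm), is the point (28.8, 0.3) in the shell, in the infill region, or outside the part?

shell

At z = 16.2 mm: the cube is present — its section is the full 30×26 rectangle; the r=9.5 cylinder at (6.5, 14.5) gives a regular 6-gon of circumradius 9.5 (constant along its height); the cylinder at (14.5, 11) is not intersected at this z (z outside [3, 7]); Taking the first minus the rest: starting from the 30×26 cube, the r=9.5 cylinder at (6.5, 14.5) partially overlaps it — only the 218.89 mm² overlap (of its 234.48 mm²) is removed, clipping the outline — 1 connected region; the cube at (14.5, 7) is absent (z outside [17, 20]); Subtracting the remaining from the first: none of the subtracted shapes is present at this height, so that combined region is unchanged — 1 connected region. Overall, the cross-section is a single solid region. The nearest boundary edge runs (30.00, 0.00)→(0.00, 0.00); distance from the point to it = 0.30 mm. The point is inside the cross-section, 0.30 mm from the nearest boundary — within the 0.5 mm shell band (2 × 0.25).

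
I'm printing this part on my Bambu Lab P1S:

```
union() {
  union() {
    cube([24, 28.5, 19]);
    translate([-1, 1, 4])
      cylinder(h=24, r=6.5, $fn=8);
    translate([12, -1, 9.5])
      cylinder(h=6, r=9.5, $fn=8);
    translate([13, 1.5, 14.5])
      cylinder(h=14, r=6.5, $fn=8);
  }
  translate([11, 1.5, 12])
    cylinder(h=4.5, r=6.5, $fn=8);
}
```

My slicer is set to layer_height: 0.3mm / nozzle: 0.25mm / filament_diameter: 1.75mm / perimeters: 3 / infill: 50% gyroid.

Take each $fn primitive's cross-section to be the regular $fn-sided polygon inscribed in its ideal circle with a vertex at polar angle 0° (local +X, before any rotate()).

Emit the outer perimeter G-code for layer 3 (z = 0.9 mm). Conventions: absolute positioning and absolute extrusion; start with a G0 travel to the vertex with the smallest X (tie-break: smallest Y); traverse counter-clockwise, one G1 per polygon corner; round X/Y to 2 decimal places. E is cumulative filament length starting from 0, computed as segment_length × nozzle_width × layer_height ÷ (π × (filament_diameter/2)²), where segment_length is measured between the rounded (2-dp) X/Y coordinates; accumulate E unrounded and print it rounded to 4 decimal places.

At z = 0.9 mm: the 24×28.5 cube contributes its full rectangle; the cylinder at (-1, 1) does not reach this height (z outside [4, 28]); the cylinder at (12, -1) is not intersected at this z (z outside [9.5, 15.5]); the cylinder at (13, 1.5) does not reach this height (z outside [14.5, 28.5]); Merging all regions: only the 24×28.5 cube is present, so the union is just that shape — 1 connected region; the cylinder at (11, 1.5) is absent (z outside [12, 16.5]); Combining (union): only that combined region is present, so the union is just that shape — 1 connected region. The outline is a single polygon with 4 vertices. Extrusion per mm of travel: 0.25 × 0.3 / (π × 0.875²) = 0.031181. Accumulating E over each segment gives final E = 3.2740.

G0 X0.00 Y0.00 Z0.90
G1 X24.00 Y0.00 E0.7484
G1 X24.00 Y28.50 E1.6370
G1 X0.00 Y28.50 E2.3854
G1 X0.00 Y0.00 E3.2740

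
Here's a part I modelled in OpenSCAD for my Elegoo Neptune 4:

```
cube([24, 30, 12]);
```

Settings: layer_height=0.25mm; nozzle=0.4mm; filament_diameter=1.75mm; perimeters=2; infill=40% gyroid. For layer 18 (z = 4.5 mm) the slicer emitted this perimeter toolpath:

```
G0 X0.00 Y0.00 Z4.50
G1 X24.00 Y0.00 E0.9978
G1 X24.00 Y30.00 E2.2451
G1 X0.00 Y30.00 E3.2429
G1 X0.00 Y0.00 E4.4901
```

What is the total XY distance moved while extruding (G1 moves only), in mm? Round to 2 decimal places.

108.00 mm

Sum the Euclidean lengths of each G1 segment: total = 108.00 mm.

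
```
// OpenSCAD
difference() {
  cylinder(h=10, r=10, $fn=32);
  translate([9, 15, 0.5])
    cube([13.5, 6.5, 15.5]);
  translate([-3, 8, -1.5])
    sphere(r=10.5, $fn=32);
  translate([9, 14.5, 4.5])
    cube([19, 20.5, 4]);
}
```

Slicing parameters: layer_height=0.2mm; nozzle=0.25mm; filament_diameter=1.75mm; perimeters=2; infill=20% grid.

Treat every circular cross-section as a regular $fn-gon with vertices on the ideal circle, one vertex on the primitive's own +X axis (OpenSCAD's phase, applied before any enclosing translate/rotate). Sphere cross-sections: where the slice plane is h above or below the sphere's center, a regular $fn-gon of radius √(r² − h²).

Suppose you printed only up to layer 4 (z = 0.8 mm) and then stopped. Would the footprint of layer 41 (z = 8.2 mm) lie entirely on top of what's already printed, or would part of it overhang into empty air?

Compare the two slices. At z = 0.8: the cylinder: section is a regular 32-gon, circumradius r=10 (area = (32/2)·10.000²·sin(360°/32) = 312.14 mm²); the cube at (9, 15) is present — its section is the full 13.5×6.5 rectangle (area 87.75 mm²); the sphere at (-3, 8): section is a regular 32-gon, circumradius = √(r²−h²) = √(10.5²−2.3²) = 10.245 (area = (32/2)·10.245²·sin(360°/32) = 327.63 mm²); the cube at (9, 14.5) is absent (z outside [4.5, 8.5]); After the difference (first − rest): starting from the r=10 cylinder (312.14 mm²), the 13.5×6.5 cube at (9, 15) misses the remaining region (no effect); the r=10.5 sphere at (-3, 8) partially overlaps it — only the 152.68 mm² overlap (of its 327.63 mm²) is removed, clipping the outline — area = 159.46 mm². At z = 8.2: the r=10 cylinder contributes a regular 32-gon of circumradius 10 (area = (32/2)·10.000²·sin(360°/32) = 312.14 mm²); the cube at (9, 15) (footprint 13.5×6.5) is included at this height (area 87.75 mm²); the sphere at (-3, 8): section is a regular 32-gon, circumradius = √(r²−h²) = √(10.5²−9.7²) = 4.020 (area = (32/2)·4.020²·sin(360°/32) = 50.44 mm²); the cube at (9, 14.5) is present — its section is the full 19×20.5 rectangle (area 389.50 mm²); Subtracting the remaining from the first: starting from the r=10 cylinder (312.14 mm²), the 13.5×6.5 cube at (9, 15) misses the remaining region (no effect); the r=10.5 sphere at (-3, 8) partially overlaps it — only the 34.41 mm² overlap (of its 50.44 mm²) is removed, clipping the outline; the 19×20.5 cube at (9, 14.5) misses the remaining region (no effect) — area = 277.74 mm². Checking containment: at z = 8.2 the cross-section extends beyond the z = 0.8 cross-section by about 118.27 mm².

part overhangs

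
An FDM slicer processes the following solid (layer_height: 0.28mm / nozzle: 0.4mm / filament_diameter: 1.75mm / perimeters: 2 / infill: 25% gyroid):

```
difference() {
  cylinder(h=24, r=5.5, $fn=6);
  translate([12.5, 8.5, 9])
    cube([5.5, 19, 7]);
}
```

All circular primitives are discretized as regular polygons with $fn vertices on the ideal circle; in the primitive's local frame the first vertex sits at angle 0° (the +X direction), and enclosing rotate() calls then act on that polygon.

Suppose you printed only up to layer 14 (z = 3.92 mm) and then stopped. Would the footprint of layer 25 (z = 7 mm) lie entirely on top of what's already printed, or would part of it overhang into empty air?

Compare the two slices. At z = 3.92: the cylinder: section is a regular 6-gon, circumradius r=5.5 (area = (6/2)·5.500²·sin(360°/6) = 78.59 mm²); the cube at (12.5, 8.5) does not reach this height (z outside [9, 16]); Subtracting the remaining from the first: none of the subtracted shapes is present at this height, so the r=5.5 cylinder is unchanged — area = 78.59 mm². At z = 7: the r=5.5 cylinder gives a regular 6-gon of circumradius 5.5 (constant along its height) (area = (6/2)·5.500²·sin(360°/6) = 78.59 mm²); the cube at (12.5, 8.5) does not reach this height (z outside [9, 16]); Taking the first minus the rest: none of the subtracted shapes is present at this height, so the r=5.5 cylinder is unchanged — area = 78.59 mm². Checking containment: the cross-section at z = 7 is a subset of the cross-section at z = 3.92.

entirely on top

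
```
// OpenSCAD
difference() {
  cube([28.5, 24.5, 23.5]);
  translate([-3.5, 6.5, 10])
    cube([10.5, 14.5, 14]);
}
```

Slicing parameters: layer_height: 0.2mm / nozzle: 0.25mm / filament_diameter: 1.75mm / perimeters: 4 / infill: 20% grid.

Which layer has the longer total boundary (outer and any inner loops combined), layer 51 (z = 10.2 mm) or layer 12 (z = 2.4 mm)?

Layer 51 (z = 10.2): the cube (footprint 28.5×24.5) is included at this height (perimeter 106.00 mm); the cube at (-3.5, 6.5) (footprint 10.5×14.5) is included at this height (perimeter 50.00 mm); Subtracting the remaining from the first: starting from the 28.5×24.5 cube, the 10.5×14.5 cube at (-3.5, 6.5) partially overlaps it — only the 101.50 mm² overlap (of its 152.25 mm²) is removed, clipping the outline — boundary = 120.00 mm. So its perimeter = 120.00 mm. Layer 12 (z = 2.4): the cube (footprint 28.5×24.5) is included at this height (perimeter 106.00 mm); the cube at (-3.5, 6.5) does not reach this height (z outside [10, 24]); Subtracting the remaining from the first: none of the subtracted shapes is present at this height, so the 28.5×24.5 cube is unchanged — boundary = 106.00 mm. So its perimeter = 106.00 mm. Layer 51 is larger (120.00 vs 106.00 mm).

layer 51 (z = 10.2 mm)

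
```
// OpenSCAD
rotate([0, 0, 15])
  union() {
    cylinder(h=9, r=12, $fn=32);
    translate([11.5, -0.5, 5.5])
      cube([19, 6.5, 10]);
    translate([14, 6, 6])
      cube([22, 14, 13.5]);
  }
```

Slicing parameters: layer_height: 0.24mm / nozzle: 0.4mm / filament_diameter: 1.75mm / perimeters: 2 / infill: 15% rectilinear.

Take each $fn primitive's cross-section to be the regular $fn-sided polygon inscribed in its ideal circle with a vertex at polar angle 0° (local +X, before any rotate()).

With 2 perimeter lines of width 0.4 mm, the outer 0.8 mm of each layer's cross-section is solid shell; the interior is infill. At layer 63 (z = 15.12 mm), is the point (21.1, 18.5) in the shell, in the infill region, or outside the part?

infill

At z = 15.12 mm: the cylinder is absent (z outside [0, 9]); the cube at (11.5, -0.5) (footprint 19×6.5) is included at this height; the cube at (14, 6) is present — its section is the full 22×14 rectangle; Combining (union): the 2 present regions share edge segments without overlapping in area, so areas simply add but the touching pieces fuse into one outline (the shared edge portions become interior and drop out of the boundary) — 1 connected region; (whole slice rotated 15° about Z — lengths, areas and connectivity unchanged). Overall, the cross-section is a single solid region. Undo the 15° rotation: the query point maps to (25.169, 12.409) in the un-rotated model frame. The nearest boundary edge runs (14.00, 20.00)→(36.00, 20.00); distance from the point to it = 7.59 mm. The point is inside the cross-section and 7.59 mm from the nearest boundary — more than the 0.8 mm shell width (2 × 0.4), so it's in the infill interior.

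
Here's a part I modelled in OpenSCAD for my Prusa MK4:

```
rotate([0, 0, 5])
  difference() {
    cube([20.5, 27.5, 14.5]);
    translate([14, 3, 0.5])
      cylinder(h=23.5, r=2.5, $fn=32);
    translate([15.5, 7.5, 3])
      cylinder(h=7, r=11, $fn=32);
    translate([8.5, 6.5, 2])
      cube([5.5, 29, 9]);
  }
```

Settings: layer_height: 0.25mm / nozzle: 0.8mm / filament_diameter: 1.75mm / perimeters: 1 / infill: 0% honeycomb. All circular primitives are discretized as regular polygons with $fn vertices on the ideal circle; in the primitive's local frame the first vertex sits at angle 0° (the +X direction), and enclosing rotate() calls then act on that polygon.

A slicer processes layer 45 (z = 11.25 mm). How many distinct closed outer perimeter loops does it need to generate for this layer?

At z = 11.25 mm: the cube (footprint 20.5×27.5) is included at this height; the r=2.5 cylinder at (14, 3) gives a regular 32-gon of circumradius 2.5 (constant along its height); the cylinder at (15.5, 7.5) is absent (z outside [3, 10]); the cube at (8.5, 6.5) does not reach this height (z outside [2, 11]); Taking the first minus the rest: starting from the 20.5×27.5 cube, the r=2.5 cylinder at (14, 3) lies wholly inside it (removes its full 19.51 mm² and its 15.68 mm outline becomes a hole wall) — 1 connected region with 1 hole; (rotated 5° about Z; rotation is an isometry so areas/perimeters/island counts are preserved). The result has 1 disconnected region.

1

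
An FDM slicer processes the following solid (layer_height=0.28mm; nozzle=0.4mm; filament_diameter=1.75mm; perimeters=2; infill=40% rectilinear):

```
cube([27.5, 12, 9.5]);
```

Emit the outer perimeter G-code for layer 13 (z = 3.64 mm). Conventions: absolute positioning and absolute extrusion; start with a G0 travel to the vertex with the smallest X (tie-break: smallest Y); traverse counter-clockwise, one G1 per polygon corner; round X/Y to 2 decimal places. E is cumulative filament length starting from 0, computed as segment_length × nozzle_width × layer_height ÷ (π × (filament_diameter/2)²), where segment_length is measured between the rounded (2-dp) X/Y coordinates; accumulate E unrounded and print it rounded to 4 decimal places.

G0 X0.00 Y0.00 Z3.64
G1 X27.50 Y0.00 E1.2805
G1 X27.50 Y12.00 E1.8393
G1 X0.00 Y12.00 E3.1198
G1 X0.00 Y0.00 E3.6786

At z = 3.64 mm: the 27.5×12 cube contributes its full rectangle. The outline is a single polygon with 4 vertices. Extrusion per mm of travel: 0.4 × 0.28 / (π × 0.875²) = 0.046564. Accumulating E over each segment gives final E = 3.6786.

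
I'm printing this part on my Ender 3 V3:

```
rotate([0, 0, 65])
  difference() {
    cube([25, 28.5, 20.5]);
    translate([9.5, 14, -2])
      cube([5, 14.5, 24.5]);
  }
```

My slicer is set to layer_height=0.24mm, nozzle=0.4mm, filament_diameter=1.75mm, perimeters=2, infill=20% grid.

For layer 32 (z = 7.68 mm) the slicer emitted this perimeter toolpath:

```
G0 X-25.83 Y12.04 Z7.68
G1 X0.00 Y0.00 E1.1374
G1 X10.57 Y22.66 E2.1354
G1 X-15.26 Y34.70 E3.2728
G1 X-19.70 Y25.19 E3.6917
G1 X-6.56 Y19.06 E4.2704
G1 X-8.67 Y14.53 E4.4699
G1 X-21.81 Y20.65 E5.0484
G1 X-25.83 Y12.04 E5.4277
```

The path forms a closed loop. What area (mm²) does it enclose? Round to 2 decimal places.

640.06 mm²

Apply the shoelace formula to the sequence of (X, Y) vertices; enclosed area = 640.06 mm².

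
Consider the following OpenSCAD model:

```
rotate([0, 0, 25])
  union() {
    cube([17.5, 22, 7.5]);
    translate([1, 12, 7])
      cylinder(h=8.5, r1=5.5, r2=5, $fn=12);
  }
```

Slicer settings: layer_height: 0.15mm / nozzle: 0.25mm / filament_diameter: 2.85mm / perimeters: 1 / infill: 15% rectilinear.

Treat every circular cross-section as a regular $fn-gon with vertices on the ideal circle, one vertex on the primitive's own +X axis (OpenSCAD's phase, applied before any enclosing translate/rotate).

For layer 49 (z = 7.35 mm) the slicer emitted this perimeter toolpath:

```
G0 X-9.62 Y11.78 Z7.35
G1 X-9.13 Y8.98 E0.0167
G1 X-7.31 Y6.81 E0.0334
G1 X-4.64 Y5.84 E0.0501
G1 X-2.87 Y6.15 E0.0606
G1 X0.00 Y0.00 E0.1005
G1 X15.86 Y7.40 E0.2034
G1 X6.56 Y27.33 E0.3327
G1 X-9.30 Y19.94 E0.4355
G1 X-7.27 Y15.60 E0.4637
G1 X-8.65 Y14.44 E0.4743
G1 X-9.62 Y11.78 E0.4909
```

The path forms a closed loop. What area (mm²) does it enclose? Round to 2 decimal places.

419.26 mm²

Apply the shoelace formula to the sequence of (X, Y) vertices; enclosed area = 419.26 mm².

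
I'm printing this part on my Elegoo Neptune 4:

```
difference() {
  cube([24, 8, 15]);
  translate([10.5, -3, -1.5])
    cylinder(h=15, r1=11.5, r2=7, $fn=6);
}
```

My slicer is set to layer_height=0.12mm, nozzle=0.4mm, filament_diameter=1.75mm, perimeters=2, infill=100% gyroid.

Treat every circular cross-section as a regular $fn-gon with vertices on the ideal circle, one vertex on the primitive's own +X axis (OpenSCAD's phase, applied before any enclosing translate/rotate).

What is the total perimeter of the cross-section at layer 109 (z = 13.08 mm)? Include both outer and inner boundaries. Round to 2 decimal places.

At z = 13.08 mm: the cube (footprint 24×8) is included at this height (perimeter 64.00 mm); the cone at (10.5, -3): at t=0.972 of its height the radius interpolates to r₁+(r₂−r₁)t = 7.126, giving a regular 6-gon of that circumradius (perimeter = 2·6·7.126·sin(180°/6) = 42.76 mm); After the difference (first − rest): starting from the 24×8 cube, the cone at (10.5, -3) partially overlaps it — only the 28.41 mm² overlap (of its 131.93 mm²) is removed, clipping the outline — boundary = 67.66 mm. Overall, the cross-section is a single solid region. Total boundary length (outer) = 67.66 mm.

67.66 mm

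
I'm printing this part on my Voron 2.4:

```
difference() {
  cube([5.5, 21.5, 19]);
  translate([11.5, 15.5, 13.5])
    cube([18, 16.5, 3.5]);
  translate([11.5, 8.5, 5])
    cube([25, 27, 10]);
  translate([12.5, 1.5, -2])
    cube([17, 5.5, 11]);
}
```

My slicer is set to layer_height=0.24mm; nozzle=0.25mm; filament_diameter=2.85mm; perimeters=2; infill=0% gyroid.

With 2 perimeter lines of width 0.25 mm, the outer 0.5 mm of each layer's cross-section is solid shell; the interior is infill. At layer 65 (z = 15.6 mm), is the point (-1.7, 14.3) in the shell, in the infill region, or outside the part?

At z = 15.6 mm: the cube is present — its section is the full 5.5×21.5 rectangle; the 18×16.5 cube at (11.5, 15.5) contributes its full rectangle; the cube at (11.5, 8.5) is not intersected at this z (z outside [5, 15]); the cube at (12.5, 1.5) is not intersected at this z (z outside [-2, 9]); After the difference (first − rest): starting from the 5.5×21.5 cube, the 18×16.5 cube at (11.5, 15.5) misses the remaining region (no effect) — 1 connected region. Overall, the cross-section is a single solid region. The nearest boundary edge runs (0.00, 0.00)→(0.00, 21.50); distance from the point to it = 1.70 mm. The point is not inside any of the regions above, so it lies outside the cross-section (1.70 mm from the nearest boundary).

outside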